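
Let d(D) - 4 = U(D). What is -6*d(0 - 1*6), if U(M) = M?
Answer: 12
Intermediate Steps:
d(D) = 4 + D
-6*d(0 - 1*6) = -6*(4 + (0 - 1*6)) = -6*(4 + (0 - 6)) = -6*(4 - 6) = -6*(-2) = 12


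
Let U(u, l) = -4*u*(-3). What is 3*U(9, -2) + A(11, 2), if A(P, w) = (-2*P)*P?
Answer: 82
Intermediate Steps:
A(P, w) = -2*P**2
U(u, l) = 12*u
3*U(9, -2) + A(11, 2) = 3*(12*9) - 2*11**2 = 3*108 - 2*121 = 324 - 242 = 82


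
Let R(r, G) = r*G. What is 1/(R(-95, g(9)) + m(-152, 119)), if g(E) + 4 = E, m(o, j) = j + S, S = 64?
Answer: -1/292 ≈ -0.0034247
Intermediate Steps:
m(o, j) = 64 + j (m(o, j) = j + 64 = 64 + j)
g(E) = -4 + E
R(r, G) = G*r
1/(R(-95, g(9)) + m(-152, 119)) = 1/((-4 + 9)*(-95) + (64 + 119)) = 1/(5*(-95) + 183) = 1/(-475 + 183) = 1/(-292) = -1/292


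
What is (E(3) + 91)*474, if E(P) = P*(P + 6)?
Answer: 55932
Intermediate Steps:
E(P) = P*(6 + P)
(E(3) + 91)*474 = (3*(6 + 3) + 91)*474 = (3*9 + 91)*474 = (27 + 91)*474 = 118*474 = 55932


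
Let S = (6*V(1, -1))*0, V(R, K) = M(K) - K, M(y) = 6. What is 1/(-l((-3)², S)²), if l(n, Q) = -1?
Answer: -1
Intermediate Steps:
V(R, K) = 6 - K
S = 0 (S = (6*(6 - 1*(-1)))*0 = (6*(6 + 1))*0 = (6*7)*0 = 42*0 = 0)
1/(-l((-3)², S)²) = 1/(-1*(-1)²) = 1/(-1*1) = 1/(-1) = -1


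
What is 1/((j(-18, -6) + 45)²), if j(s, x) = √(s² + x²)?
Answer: 53/61605 - 4*√10/20535 ≈ 0.00024434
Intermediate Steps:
1/((j(-18, -6) + 45)²) = 1/((√((-18)² + (-6)²) + 45)²) = 1/((√(324 + 36) + 45)²) = 1/((√360 + 45)²) = 1/((6*√10 + 45)²) = 1/((45 + 6*√10)²) = (45 + 6*√10)⁻²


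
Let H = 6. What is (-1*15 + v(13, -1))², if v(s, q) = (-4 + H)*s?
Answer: 121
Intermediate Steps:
v(s, q) = 2*s (v(s, q) = (-4 + 6)*s = 2*s)
(-1*15 + v(13, -1))² = (-1*15 + 2*13)² = (-15 + 26)² = 11² = 121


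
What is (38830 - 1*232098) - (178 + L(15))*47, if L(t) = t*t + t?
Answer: -212914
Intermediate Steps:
L(t) = t + t² (L(t) = t² + t = t + t²)
(38830 - 1*232098) - (178 + L(15))*47 = (38830 - 1*232098) - (178 + 15*(1 + 15))*47 = (38830 - 232098) - (178 + 15*16)*47 = -193268 - (178 + 240)*47 = -193268 - 418*47 = -193268 - 1*19646 = -193268 - 19646 = -212914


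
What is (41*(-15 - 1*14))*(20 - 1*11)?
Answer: -10701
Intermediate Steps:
(41*(-15 - 1*14))*(20 - 1*11) = (41*(-15 - 14))*(20 - 11) = (41*(-29))*9 = -1189*9 = -10701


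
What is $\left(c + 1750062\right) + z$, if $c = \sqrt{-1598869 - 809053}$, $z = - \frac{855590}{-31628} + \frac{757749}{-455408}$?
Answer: $\frac{6301909023596809}{3600911056} + i \sqrt{2407922} \approx 1.7501 \cdot 10^{6} + 1551.7 i$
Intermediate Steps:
$z = \frac{91419111337}{3600911056}$ ($z = \left(-855590\right) \left(- \frac{1}{31628}\right) + 757749 \left(- \frac{1}{455408}\right) = \frac{427795}{15814} - \frac{757749}{455408} = \frac{91419111337}{3600911056} \approx 25.388$)
$c = i \sqrt{2407922}$ ($c = \sqrt{-2407922} = i \sqrt{2407922} \approx 1551.7 i$)
$\left(c + 1750062\right) + z = \left(i \sqrt{2407922} + 1750062\right) + \frac{91419111337}{3600911056} = \left(1750062 + i \sqrt{2407922}\right) + \frac{91419111337}{3600911056} = \frac{6301909023596809}{3600911056} + i \sqrt{2407922}$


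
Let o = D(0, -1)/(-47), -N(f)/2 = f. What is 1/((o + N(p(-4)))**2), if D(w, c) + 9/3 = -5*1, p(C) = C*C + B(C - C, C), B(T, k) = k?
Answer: 2209/1254400 ≈ 0.0017610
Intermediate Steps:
p(C) = C + C**2 (p(C) = C*C + C = C**2 + C = C + C**2)
N(f) = -2*f
D(w, c) = -8 (D(w, c) = -3 - 5*1 = -3 - 5 = -8)
o = 8/47 (o = -8/(-47) = -8*(-1/47) = 8/47 ≈ 0.17021)
1/((o + N(p(-4)))**2) = 1/((8/47 - (-8)*(1 - 4))**2) = 1/((8/47 - (-8)*(-3))**2) = 1/((8/47 - 2*12)**2) = 1/((8/47 - 24)**2) = 1/((-1120/47)**2) = 1/(1254400/2209) = 2209/1254400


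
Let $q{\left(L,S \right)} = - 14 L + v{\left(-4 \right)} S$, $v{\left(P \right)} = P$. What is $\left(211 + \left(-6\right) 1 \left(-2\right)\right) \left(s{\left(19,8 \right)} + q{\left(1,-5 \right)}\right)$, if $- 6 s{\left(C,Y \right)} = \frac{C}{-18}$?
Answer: $\frac{148741}{108} \approx 1377.2$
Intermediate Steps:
$s{\left(C,Y \right)} = \frac{C}{108}$ ($s{\left(C,Y \right)} = - \frac{C \frac{1}{-18}}{6} = - \frac{C \left(- \frac{1}{18}\right)}{6} = - \frac{\left(- \frac{1}{18}\right) C}{6} = \frac{C}{108}$)
$q{\left(L,S \right)} = - 14 L - 4 S$
$\left(211 + \left(-6\right) 1 \left(-2\right)\right) \left(s{\left(19,8 \right)} + q{\left(1,-5 \right)}\right) = \left(211 + \left(-6\right) 1 \left(-2\right)\right) \left(\frac{1}{108} \cdot 19 - -6\right) = \left(211 - -12\right) \left(\frac{19}{108} + \left(-14 + 20\right)\right) = \left(211 + 12\right) \left(\frac{19}{108} + 6\right) = 223 \cdot \frac{667}{108} = \frac{148741}{108}$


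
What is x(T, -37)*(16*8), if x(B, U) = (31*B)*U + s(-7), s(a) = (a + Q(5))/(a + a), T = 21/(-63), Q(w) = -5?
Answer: 1030016/21 ≈ 49048.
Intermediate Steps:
T = -⅓ (T = 21*(-1/63) = -⅓ ≈ -0.33333)
s(a) = (-5 + a)/(2*a) (s(a) = (a - 5)/(a + a) = (-5 + a)/((2*a)) = (-5 + a)*(1/(2*a)) = (-5 + a)/(2*a))
x(B, U) = 6/7 + 31*B*U (x(B, U) = (31*B)*U + (½)*(-5 - 7)/(-7) = 31*B*U + (½)*(-⅐)*(-12) = 31*B*U + 6/7 = 6/7 + 31*B*U)
x(T, -37)*(16*8) = (6/7 + 31*(-⅓)*(-37))*(16*8) = (6/7 + 1147/3)*128 = (8047/21)*128 = 1030016/21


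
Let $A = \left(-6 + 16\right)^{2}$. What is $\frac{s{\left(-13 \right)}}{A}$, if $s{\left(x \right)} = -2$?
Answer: $- \frac{1}{50} \approx -0.02$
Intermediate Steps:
$A = 100$ ($A = 10^{2} = 100$)
$\frac{s{\left(-13 \right)}}{A} = - \frac{2}{100} = \left(-2\right) \frac{1}{100} = - \frac{1}{50}$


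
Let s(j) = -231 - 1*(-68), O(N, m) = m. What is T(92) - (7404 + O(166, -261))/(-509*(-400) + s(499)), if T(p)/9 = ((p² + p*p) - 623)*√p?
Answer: -7143/203437 + 293490*√23 ≈ 1.4075e+6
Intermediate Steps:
s(j) = -163 (s(j) = -231 + 68 = -163)
T(p) = 9*√p*(-623 + 2*p²) (T(p) = 9*(((p² + p*p) - 623)*√p) = 9*(((p² + p²) - 623)*√p) = 9*((2*p² - 623)*√p) = 9*((-623 + 2*p²)*√p) = 9*(√p*(-623 + 2*p²)) = 9*√p*(-623 + 2*p²))
T(92) - (7404 + O(166, -261))/(-509*(-400) + s(499)) = √92*(-5607 + 18*92²) - (7404 - 261)/(-509*(-400) - 163) = (2*√23)*(-5607 + 18*8464) - 7143/(203600 - 163) = (2*√23)*(-5607 + 152352) - 7143/203437 = (2*√23)*146745 - 7143/203437 = 293490*√23 - 1*7143/203437 = 293490*√23 - 7143/203437 = -7143/203437 + 293490*√23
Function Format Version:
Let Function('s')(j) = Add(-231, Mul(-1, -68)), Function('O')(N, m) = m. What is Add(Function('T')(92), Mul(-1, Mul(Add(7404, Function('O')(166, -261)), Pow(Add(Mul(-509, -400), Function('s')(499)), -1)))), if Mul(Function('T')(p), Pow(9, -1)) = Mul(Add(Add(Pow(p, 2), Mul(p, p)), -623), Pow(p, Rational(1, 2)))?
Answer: Add(Rational(-7143, 203437), Mul(293490, Pow(23, Rational(1, 2)))) ≈ 1.4075e+6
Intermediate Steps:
Function('s')(j) = -163 (Function('s')(j) = Add(-231, 68) = -163)
Function('T')(p) = Mul(9, Pow(p, Rational(1, 2)), Add(-623, Mul(2, Pow(p, 2)))) (Function('T')(p) = Mul(9, Mul(Add(Add(Pow(p, 2), Mul(p, p)), -623), Pow(p, Rational(1, 2)))) = Mul(9, Mul(Add(Add(Pow(p, 2), Pow(p, 2)), -623), Pow(p, Rational(1, 2)))) = Mul(9, Mul(Add(Mul(2, Pow(p, 2)), -623), Pow(p, Rational(1, 2)))) = Mul(9, Mul(Add(-623, Mul(2, Pow(p, 2))), Pow(p, Rational(1, 2)))) = Mul(9, Mul(Pow(p, Rational(1, 2)), Add(-623, Mul(2, Pow(p, 2))))) = Mul(9, Pow(p, Rational(1, 2)), Add(-623, Mul(2, Pow(p, 2)))))
Add(Function('T')(92), Mul(-1, Mul(Add(7404, Function('O')(166, -261)), Pow(Add(Mul(-509, -400), Function('s')(499)), -1)))) = Add(Mul(Pow(92, Rational(1, 2)), Add(-5607, Mul(18, Pow(92, 2)))), Mul(-1, Mul(Add(7404, -261), Pow(Add(Mul(-509, -400), -163), -1)))) = Add(Mul(Mul(2, Pow(23, Rational(1, 2))), Add(-5607, Mul(18, 8464))), Mul(-1, Mul(7143, Pow(Add(203600, -163), -1)))) = Add(Mul(Mul(2, Pow(23, Rational(1, 2))), Add(-5607, 152352)), Mul(-1, Mul(7143, Pow(203437, -1)))) = Add(Mul(Mul(2, Pow(23, Rational(1, 2))), 146745), Mul(-1, Mul(7143, Rational(1, 203437)))) = Add(Mul(293490, Pow(23, Rational(1, 2))), Mul(-1, Rational(7143, 203437))) = Add(Mul(293490, Pow(23, Rational(1, 2))), Rational(-7143, 203437)) = Add(Rational(-7143, 203437), Mul(293490, Pow(23, Rational(1, 2))))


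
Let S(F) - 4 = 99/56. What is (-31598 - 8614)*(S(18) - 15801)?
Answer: 8892210249/14 ≈ 6.3516e+8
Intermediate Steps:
S(F) = 323/56 (S(F) = 4 + 99/56 = 323/56)
(-31598 - 8614)*(S(18) - 15801) = (-31598 - 8614)*(323/56 - 15801) = -40212*(-884533/56) = 8892210249/14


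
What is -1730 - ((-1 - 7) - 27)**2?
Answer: -2955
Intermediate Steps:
-1730 - ((-1 - 7) - 27)**2 = -1730 - (-8 - 27)**2 = -1730 - 1*(-35)**2 = -1730 - 1*1225 = -1730 - 1225 = -2955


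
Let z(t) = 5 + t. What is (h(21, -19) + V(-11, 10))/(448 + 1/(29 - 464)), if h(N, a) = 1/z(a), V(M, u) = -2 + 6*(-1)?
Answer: -49155/2728306 ≈ -0.018017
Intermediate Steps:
V(M, u) = -8 (V(M, u) = -2 - 6 = -8)
h(N, a) = 1/(5 + a)
(h(21, -19) + V(-11, 10))/(448 + 1/(29 - 464)) = (1/(5 - 19) - 8)/(448 + 1/(29 - 464)) = (1/(-14) - 8)/(448 + 1/(-435)) = (-1/14 - 8)/(448 - 1/435) = -113/(14*194879/435) = -113/14*435/194879 = -49155/2728306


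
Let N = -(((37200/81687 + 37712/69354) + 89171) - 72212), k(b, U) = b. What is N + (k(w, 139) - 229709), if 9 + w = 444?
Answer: -232499074810513/944220033 ≈ -2.4623e+5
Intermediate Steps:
w = 435 (w = -9 + 444 = 435)
N = -16013970964471/944220033 (N = -(((37200*(1/81687) + 37712*(1/69354)) + 89171) - 72212) = -(((12400/27229 + 18856/34677) + 89171) - 72212) = -((943424824/944220033 + 89171) - 72212) = -(84197987987467/944220033 - 72212) = -1*16013970964471/944220033 = -16013970964471/944220033 ≈ -16960.)
N + (k(w, 139) - 229709) = -16013970964471/944220033 + (435 - 229709) = -16013970964471/944220033 - 229274 = -232499074810513/944220033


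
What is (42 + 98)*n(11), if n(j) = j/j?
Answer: 140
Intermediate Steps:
n(j) = 1
(42 + 98)*n(11) = (42 + 98)*1 = 140*1 = 140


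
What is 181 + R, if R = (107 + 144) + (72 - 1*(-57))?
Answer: 561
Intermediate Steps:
R = 380 (R = 251 + (72 + 57) = 251 + 129 = 380)
181 + R = 181 + 380 = 561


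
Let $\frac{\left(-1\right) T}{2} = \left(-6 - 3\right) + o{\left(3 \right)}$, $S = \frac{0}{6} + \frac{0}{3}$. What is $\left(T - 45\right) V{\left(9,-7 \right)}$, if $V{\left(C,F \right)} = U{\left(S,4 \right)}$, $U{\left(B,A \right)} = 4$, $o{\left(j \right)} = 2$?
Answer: $-124$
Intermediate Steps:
$S = 0$ ($S = 0 \cdot \frac{1}{6} + 0 \cdot \frac{1}{3} = 0 + 0 = 0$)
$V{\left(C,F \right)} = 4$
$T = 14$ ($T = - 2 \left(\left(-6 - 3\right) + 2\right) = - 2 \left(-9 + 2\right) = \left(-2\right) \left(-7\right) = 14$)
$\left(T - 45\right) V{\left(9,-7 \right)} = \left(14 - 45\right) 4 = \left(-31\right) 4 = -124$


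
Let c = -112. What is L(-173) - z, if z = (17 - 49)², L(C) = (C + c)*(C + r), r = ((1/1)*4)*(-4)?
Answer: 52841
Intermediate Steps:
r = -16 (r = ((1*1)*4)*(-4) = (1*4)*(-4) = 4*(-4) = -16)
L(C) = (-112 + C)*(-16 + C) (L(C) = (C - 112)*(C - 16) = (-112 + C)*(-16 + C))
z = 1024 (z = (-32)² = 1024)
L(-173) - z = (1792 + (-173)² - 128*(-173)) - 1*1024 = (1792 + 29929 + 22144) - 1024 = 53865 - 1024 = 52841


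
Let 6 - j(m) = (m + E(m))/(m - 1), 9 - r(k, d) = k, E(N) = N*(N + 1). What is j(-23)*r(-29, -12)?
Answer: 3971/4 ≈ 992.75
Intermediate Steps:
E(N) = N*(1 + N)
r(k, d) = 9 - k
j(m) = 6 - (m + m*(1 + m))/(-1 + m) (j(m) = 6 - (m + m*(1 + m))/(m - 1) = 6 - (m + m*(1 + m))/(-1 + m))
j(-23)*r(-29, -12) = ((-6 - 1*(-23)**2 + 4*(-23))/(-1 - 23))*(9 - 1*(-29)) = ((-6 - 1*529 - 92)/(-24))*(9 + 29) = -(-6 - 529 - 92)/24*38 = -1/24*(-627)*38 = (209/8)*38 = 3971/4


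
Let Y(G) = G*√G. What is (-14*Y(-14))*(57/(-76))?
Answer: -147*I*√14 ≈ -550.02*I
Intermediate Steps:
Y(G) = G^(3/2)
(-14*Y(-14))*(57/(-76)) = (-(-196)*I*√14)*(57/(-76)) = (-(-196)*I*√14)*(57*(-1/76)) = (196*I*√14)*(-¾) = -147*I*√14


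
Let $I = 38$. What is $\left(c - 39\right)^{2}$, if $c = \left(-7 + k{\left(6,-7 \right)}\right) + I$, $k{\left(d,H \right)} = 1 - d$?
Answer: $169$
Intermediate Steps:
$c = 26$ ($c = \left(-7 + \left(1 - 6\right)\right) + 38 = \left(-7 - 5\right) + 38 = -12 + 38 = 26$)
$\left(c - 39\right)^{2} = \left(26 - 39\right)^{2} = \left(-13\right)^{2} = 169$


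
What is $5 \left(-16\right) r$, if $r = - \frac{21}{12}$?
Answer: $140$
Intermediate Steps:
$r = - \frac{7}{4}$ ($r = \left(-21\right) \frac{1}{12} = - \frac{7}{4} \approx -1.75$)
$5 \left(-16\right) r = 5 \left(-16\right) \left(- \frac{7}{4}\right) = \left(-80\right) \left(- \frac{7}{4}\right) = 140$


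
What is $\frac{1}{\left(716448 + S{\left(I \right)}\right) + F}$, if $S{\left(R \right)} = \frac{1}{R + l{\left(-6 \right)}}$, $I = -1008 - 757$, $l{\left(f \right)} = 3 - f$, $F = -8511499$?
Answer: $- \frac{1756}{13688109557} \approx -1.2829 \cdot 10^{-7}$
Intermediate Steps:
$I = -1765$
$S{\left(R \right)} = \frac{1}{9 + R}$ ($S{\left(R \right)} = \frac{1}{R + \left(3 - -6\right)} = \frac{1}{R + \left(3 + 6\right)} = \frac{1}{R + 9} = \frac{1}{9 + R}$)
$\frac{1}{\left(716448 + S{\left(I \right)}\right) + F} = \frac{1}{\left(716448 + \frac{1}{9 - 1765}\right) - 8511499} = \frac{1}{\left(716448 + \frac{1}{-1756}\right) - 8511499} = \frac{1}{\left(716448 - \frac{1}{1756}\right) - 8511499} = \frac{1}{\frac{1258082687}{1756} - 8511499} = \frac{1}{- \frac{13688109557}{1756}} = - \frac{1756}{13688109557}$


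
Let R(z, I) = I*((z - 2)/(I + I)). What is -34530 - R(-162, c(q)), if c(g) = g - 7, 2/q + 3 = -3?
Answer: -34448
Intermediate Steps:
q = -⅓ (q = 2/(-3 - 3) = 2/(-6) = 2*(-⅙) = -⅓ ≈ -0.33333)
c(g) = -7 + g
R(z, I) = -1 + z/2 (R(z, I) = I*((-2 + z)/((2*I))) = I*((-2 + z)*(1/(2*I))) = I*((-2 + z)/(2*I)) = -1 + z/2)
-34530 - R(-162, c(q)) = -34530 - (-1 + (½)*(-162)) = -34530 - (-1 - 81) = -34530 - 1*(-82) = -34530 + 82 = -34448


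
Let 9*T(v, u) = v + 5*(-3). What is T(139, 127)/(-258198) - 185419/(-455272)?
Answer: 215408440465/528976439352 ≈ 0.40722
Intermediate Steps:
T(v, u) = -5/3 + v/9 (T(v, u) = (v + 5*(-3))/9 = (v - 15)/9 = (-15 + v)/9 = -5/3 + v/9)
T(139, 127)/(-258198) - 185419/(-455272) = (-5/3 + (⅑)*139)/(-258198) - 185419/(-455272) = (-5/3 + 139/9)*(-1/258198) - 185419*(-1/455272) = (124/9)*(-1/258198) + 185419/455272 = -62/1161891 + 185419/455272 = 215408440465/528976439352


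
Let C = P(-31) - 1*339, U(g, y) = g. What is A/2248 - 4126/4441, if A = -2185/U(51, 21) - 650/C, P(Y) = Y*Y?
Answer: -75103066519/79173099924 ≈ -0.94859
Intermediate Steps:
P(Y) = Y²
C = 622 (C = (-31)² - 1*339 = 961 - 339 = 622)
A = -696110/15861 (A = -2185/51 - 650/622 = -2185*1/51 - 650*1/622 = -2185/51 - 325/311 = -696110/15861 ≈ -43.888)
A/2248 - 4126/4441 = -696110/15861/2248 - 4126/4441 = -696110/15861*1/2248 - 4126*1/4441 = -348055/17827764 - 4126/4441 = -75103066519/79173099924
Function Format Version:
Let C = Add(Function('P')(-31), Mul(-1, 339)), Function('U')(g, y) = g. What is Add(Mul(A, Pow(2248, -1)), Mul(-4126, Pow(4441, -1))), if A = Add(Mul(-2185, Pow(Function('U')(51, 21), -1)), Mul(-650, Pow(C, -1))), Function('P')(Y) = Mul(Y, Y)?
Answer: Rational(-75103066519, 79173099924) ≈ -0.94859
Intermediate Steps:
Function('P')(Y) = Pow(Y, 2)
C = 622 (C = Add(Pow(-31, 2), Mul(-1, 339)) = Add(961, -339) = 622)
A = Rational(-696110, 15861) (A = Add(Mul(-2185, Pow(51, -1)), Mul(-650, Pow(622, -1))) = Add(Mul(-2185, Rational(1, 51)), Mul(-650, Rational(1, 622))) = Add(Rational(-2185, 51), Rational(-325, 311)) = Rational(-696110, 15861) ≈ -43.888)
Add(Mul(A, Pow(2248, -1)), Mul(-4126, Pow(4441, -1))) = Add(Mul(Rational(-696110, 15861), Pow(2248, -1)), Mul(-4126, Pow(4441, -1))) = Add(Mul(Rational(-696110, 15861), Rational(1, 2248)), Mul(-4126, Rational(1, 4441))) = Add(Rational(-348055, 17827764), Rational(-4126, 4441)) = Rational(-75103066519, 79173099924)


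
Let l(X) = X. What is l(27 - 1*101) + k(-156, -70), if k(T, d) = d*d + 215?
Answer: 5041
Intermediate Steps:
k(T, d) = 215 + d² (k(T, d) = d² + 215 = 215 + d²)
l(27 - 1*101) + k(-156, -70) = (27 - 1*101) + (215 + (-70)²) = (27 - 101) + (215 + 4900) = -74 + 5115 = 5041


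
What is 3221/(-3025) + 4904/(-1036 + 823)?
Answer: -15520673/644325 ≈ -24.088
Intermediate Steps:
3221/(-3025) + 4904/(-1036 + 823) = 3221*(-1/3025) + 4904/(-213) = -3221/3025 + 4904*(-1/213) = -3221/3025 - 4904/213 = -15520673/644325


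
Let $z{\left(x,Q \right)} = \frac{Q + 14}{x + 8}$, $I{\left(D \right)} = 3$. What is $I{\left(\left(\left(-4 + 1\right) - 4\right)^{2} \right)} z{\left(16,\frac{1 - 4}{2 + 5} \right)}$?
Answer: $\frac{95}{56} \approx 1.6964$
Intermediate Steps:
$z{\left(x,Q \right)} = \frac{14 + Q}{8 + x}$
$I{\left(\left(\left(-4 + 1\right) - 4\right)^{2} \right)} z{\left(16,\frac{1 - 4}{2 + 5} \right)} = 3 \frac{14 + \frac{1 - 4}{2 + 5}}{8 + 16} = 3 \frac{14 - \frac{3}{7}}{24} = 3 \cdot \frac{1}{24} \cdot \frac{95}{7} = 3 \cdot \frac{95}{168} = \frac{95}{56}$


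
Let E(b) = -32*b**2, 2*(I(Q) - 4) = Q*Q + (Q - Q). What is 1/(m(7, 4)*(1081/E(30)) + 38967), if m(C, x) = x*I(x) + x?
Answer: 7200/280548347 ≈ 2.5664e-5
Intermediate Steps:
I(Q) = 4 + Q**2/2 (I(Q) = 4 + (Q*Q + (Q - Q))/2 = 4 + (Q**2 + 0)/2 = 4 + Q**2/2)
m(C, x) = x + x*(4 + x**2/2) (m(C, x) = x*(4 + x**2/2) + x = x + x*(4 + x**2/2))
1/(m(7, 4)*(1081/E(30)) + 38967) = 1/(((1/2)*4*(10 + 4**2))*(1081/((-32*30**2))) + 38967) = 1/(((1/2)*4*(10 + 16))*(1081/((-32*900))) + 38967) = 1/(((1/2)*4*26)*(1081/(-28800)) + 38967) = 1/(52*(1081*(-1/28800)) + 38967) = 1/(52*(-1081/28800) + 38967) = 1/(-14053/7200 + 38967) = 1/(280548347/7200) = 7200/280548347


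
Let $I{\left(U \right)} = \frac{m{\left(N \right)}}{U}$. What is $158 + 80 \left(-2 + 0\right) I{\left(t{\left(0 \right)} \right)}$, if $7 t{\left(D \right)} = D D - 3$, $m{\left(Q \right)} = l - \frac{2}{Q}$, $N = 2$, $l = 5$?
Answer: $\frac{4954}{3} \approx 1651.3$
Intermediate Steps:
$m{\left(Q \right)} = 5 - \frac{2}{Q}$
$t{\left(D \right)} = - \frac{3}{7} + \frac{D^{2}}{7}$ ($t{\left(D \right)} = \frac{D D - 3}{7} = \frac{D^{2} - 3}{7} = \frac{-3 + D^{2}}{7} = - \frac{3}{7} + \frac{D^{2}}{7}$)
$I{\left(U \right)} = \frac{4}{U}$ ($I{\left(U \right)} = \frac{5 - \frac{2}{2}}{U} = \frac{5 - 1}{U} = \frac{4}{U}$)
$158 + 80 \left(-2 + 0\right) I{\left(t{\left(0 \right)} \right)} = 158 + 80 \left(-2 + 0\right) \frac{4}{- \frac{3}{7} + \frac{0^{2}}{7}} = 158 + 80 \left(- 2 \frac{4}{- \frac{3}{7} + \frac{1}{7} \cdot 0}\right) = 158 + 80 \left(- 2 \frac{4}{- \frac{3}{7} + 0}\right) = 158 + 80 \left(- 2 \frac{4}{- \frac{3}{7}}\right) = 158 + 80 \left(- 2 \cdot 4 \left(- \frac{7}{3}\right)\right) = 158 + 80 \left(\left(-2\right) \left(- \frac{28}{3}\right)\right) = 158 + 80 \cdot \frac{56}{3} = 158 + \frac{4480}{3} = \frac{4954}{3}$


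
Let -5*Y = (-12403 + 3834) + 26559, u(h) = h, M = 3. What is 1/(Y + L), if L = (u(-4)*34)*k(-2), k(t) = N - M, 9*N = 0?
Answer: -1/3190 ≈ -0.00031348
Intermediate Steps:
N = 0 (N = (⅑)*0 = 0)
k(t) = -3 (k(t) = 0 - 1*3 = 0 - 3 = -3)
L = 408 (L = -4*34*(-3) = -136*(-3) = 408)
Y = -3598 (Y = -((-12403 + 3834) + 26559)/5 = -(-8569 + 26559)/5 = -⅕*17990 = -3598)
1/(Y + L) = 1/(-3598 + 408) = 1/(-3190) = -1/3190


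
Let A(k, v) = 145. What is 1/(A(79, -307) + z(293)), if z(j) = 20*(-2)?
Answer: 1/105 ≈ 0.0095238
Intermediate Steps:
z(j) = -40
1/(A(79, -307) + z(293)) = 1/(145 - 40) = 1/105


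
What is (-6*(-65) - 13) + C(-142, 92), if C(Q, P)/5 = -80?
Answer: -23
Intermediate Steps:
C(Q, P) = -400 (C(Q, P) = 5*(-80) = -400)
(-6*(-65) - 13) + C(-142, 92) = (-6*(-65) - 13) - 400 = (390 - 13) - 400 = 377 - 400 = -23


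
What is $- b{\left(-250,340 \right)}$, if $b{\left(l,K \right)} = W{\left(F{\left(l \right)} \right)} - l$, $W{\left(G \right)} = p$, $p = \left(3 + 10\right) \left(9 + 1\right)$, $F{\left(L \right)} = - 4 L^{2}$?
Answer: $-380$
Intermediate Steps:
$p = 130$ ($p = 13 \cdot 10 = 130$)
$W{\left(G \right)} = 130$
$b{\left(l,K \right)} = 130 - l$
$- b{\left(-250,340 \right)} = - (130 - -250) = - (130 + 250) = \left(-1\right) 380 = -380$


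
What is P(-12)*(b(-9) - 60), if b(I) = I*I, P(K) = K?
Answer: -252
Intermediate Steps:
b(I) = I**2
P(-12)*(b(-9) - 60) = -12*((-9)**2 - 60) = -12*(81 - 60) = -12*21 = -252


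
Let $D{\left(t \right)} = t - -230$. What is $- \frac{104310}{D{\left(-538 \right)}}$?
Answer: $\frac{52155}{154} \approx 338.67$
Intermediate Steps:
$D{\left(t \right)} = 230 + t$ ($D{\left(t \right)} = t + 230 = 230 + t$)
$- \frac{104310}{D{\left(-538 \right)}} = - \frac{104310}{230 - 538} = - \frac{104310}{-308} = \left(-104310\right) \left(- \frac{1}{308}\right) = \frac{52155}{154}$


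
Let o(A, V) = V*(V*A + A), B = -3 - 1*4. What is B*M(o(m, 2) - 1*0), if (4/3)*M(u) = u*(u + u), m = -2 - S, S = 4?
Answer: -13608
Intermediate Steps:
B = -7 (B = -3 - 4 = -7)
m = -6 (m = -2 - 1*4 = -2 - 4 = -6)
o(A, V) = V*(A + A*V) (o(A, V) = V*(A*V + A) = V*(A + A*V))
M(u) = 3*u**2/2 (M(u) = 3*(u*(u + u))/4 = 3*(u*(2*u))/4 = 3*(2*u**2)/4 = 3*u**2/2)
B*M(o(m, 2) - 1*0) = -21*(-6*2*(1 + 2) - 1*0)**2/2 = -21*(-6*2*3 + 0)**2/2 = -21*(-36 + 0)**2/2 = -21*(-36)**2/2 = -21*1296/2 = -7*1944 = -13608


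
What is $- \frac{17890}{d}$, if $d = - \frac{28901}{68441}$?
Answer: $\frac{1224409490}{28901} \approx 42366.0$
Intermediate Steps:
$d = - \frac{28901}{68441}$ ($d = \left(-28901\right) \frac{1}{68441} = - \frac{28901}{68441} \approx -0.42228$)
$- \frac{17890}{d} = - \frac{17890}{- \frac{28901}{68441}} = \left(-17890\right) \left(- \frac{68441}{28901}\right) = \frac{1224409490}{28901}$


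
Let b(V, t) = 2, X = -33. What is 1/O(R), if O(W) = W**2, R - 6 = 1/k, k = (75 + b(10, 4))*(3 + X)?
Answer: 5336100/192071881 ≈ 0.027782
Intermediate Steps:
k = -2310 (k = (75 + 2)*(3 - 33) = 77*(-30) = -2310)
R = 13859/2310 (R = 6 + 1/(-2310) = 6 - 1/2310 = 13859/2310 ≈ 5.9996)
1/O(R) = 1/((13859/2310)**2) = 1/(192071881/5336100) = 5336100/192071881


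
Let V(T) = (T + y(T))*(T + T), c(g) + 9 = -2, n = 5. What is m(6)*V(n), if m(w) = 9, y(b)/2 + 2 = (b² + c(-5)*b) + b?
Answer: -4410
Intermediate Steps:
c(g) = -11 (c(g) = -9 - 2 = -11)
y(b) = -4 - 20*b + 2*b² (y(b) = -4 + 2*((b² - 11*b) + b) = -4 + 2*(b² - 10*b) = -4 + (-20*b + 2*b²) = -4 - 20*b + 2*b²)
V(T) = 2*T*(-4 - 19*T + 2*T²) (V(T) = (T + (-4 - 20*T + 2*T²))*(T + T) = (-4 - 19*T + 2*T²)*(2*T) = 2*T*(-4 - 19*T + 2*T²))
m(6)*V(n) = 9*(2*5*(-4 - 19*5 + 2*5²)) = 9*(2*5*(-4 - 95 + 2*25)) = 9*(2*5*(-4 - 95 + 50)) = 9*(2*5*(-49)) = 9*(-490) = -4410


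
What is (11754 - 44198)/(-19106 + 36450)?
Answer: -8111/4336 ≈ -1.8706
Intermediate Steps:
(11754 - 44198)/(-19106 + 36450) = -32444/17344 = -32444*1/17344 = -8111/4336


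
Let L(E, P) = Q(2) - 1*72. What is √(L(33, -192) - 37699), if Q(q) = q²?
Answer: I*√37767 ≈ 194.34*I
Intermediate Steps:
L(E, P) = -68 (L(E, P) = 2² - 1*72 = 4 - 72 = -68)
√(L(33, -192) - 37699) = √(-68 - 37699) = √(-37767) = I*√37767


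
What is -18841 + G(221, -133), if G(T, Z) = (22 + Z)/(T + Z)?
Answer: -1658119/88 ≈ -18842.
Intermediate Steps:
G(T, Z) = (22 + Z)/(T + Z)
-18841 + G(221, -133) = -18841 + (22 - 133)/(221 - 133) = -18841 - 111/88 = -1658119/88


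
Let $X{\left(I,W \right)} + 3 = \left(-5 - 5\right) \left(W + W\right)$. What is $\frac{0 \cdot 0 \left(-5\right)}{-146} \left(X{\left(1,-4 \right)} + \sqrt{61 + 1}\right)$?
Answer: $0$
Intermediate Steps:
$X{\left(I,W \right)} = -3 - 20 W$ ($X{\left(I,W \right)} = -3 + \left(-5 - 5\right) \left(W + W\right) = -3 - 10 \cdot 2 W = -3 - 20 W$)
$\frac{0 \cdot 0 \left(-5\right)}{-146} \left(X{\left(1,-4 \right)} + \sqrt{61 + 1}\right) = \frac{0 \cdot 0 \left(-5\right)}{-146} \left(\left(-3 - -80\right) + \sqrt{61 + 1}\right) = 0 \left(-5\right) \left(- \frac{1}{146}\right) \left(\left(-3 + 80\right) + \sqrt{62}\right) = 0 \left(- \frac{1}{146}\right) \left(77 + \sqrt{62}\right) = 0 \left(77 + \sqrt{62}\right) = 0$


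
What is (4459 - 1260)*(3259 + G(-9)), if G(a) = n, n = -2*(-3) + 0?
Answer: 10444735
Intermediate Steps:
n = 6 (n = 6 + 0 = 6)
G(a) = 6
(4459 - 1260)*(3259 + G(-9)) = (4459 - 1260)*(3259 + 6) = 3199*3265 = 10444735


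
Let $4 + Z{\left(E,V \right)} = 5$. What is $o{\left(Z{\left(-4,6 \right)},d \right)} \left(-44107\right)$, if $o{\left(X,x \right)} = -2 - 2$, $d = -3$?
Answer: $176428$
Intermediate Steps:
$Z{\left(E,V \right)} = 1$ ($Z{\left(E,V \right)} = -4 + 5 = 1$)
$o{\left(X,x \right)} = -4$ ($o{\left(X,x \right)} = -2 - 2 = -4$)
$o{\left(Z{\left(-4,6 \right)},d \right)} \left(-44107\right) = \left(-4\right) \left(-44107\right) = 176428$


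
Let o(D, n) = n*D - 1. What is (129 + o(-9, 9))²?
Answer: 2209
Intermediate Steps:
o(D, n) = -1 + D*n (o(D, n) = D*n - 1 = -1 + D*n)
(129 + o(-9, 9))² = (129 + (-1 - 9*9))² = (129 + (-1 - 81))² = (129 - 82)² = 47² = 2209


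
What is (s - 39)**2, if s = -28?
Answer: 4489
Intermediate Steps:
(s - 39)**2 = (-28 - 39)**2 = (-67)**2 = 4489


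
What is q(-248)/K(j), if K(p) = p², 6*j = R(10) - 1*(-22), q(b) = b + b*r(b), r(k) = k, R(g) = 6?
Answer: 137826/49 ≈ 2812.8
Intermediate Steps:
q(b) = b + b² (q(b) = b + b*b = b + b²)
j = 14/3 (j = (6 - 1*(-22))/6 = (6 + 22)/6 = (⅙)*28 = 14/3 ≈ 4.6667)
q(-248)/K(j) = (-248*(1 - 248))/((14/3)²) = (-248*(-247))/(196/9) = 61256*(9/196) = 137826/49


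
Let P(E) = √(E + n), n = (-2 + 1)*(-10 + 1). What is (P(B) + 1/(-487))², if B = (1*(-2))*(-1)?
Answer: 2608860/237169 - 2*√11/487 ≈ 10.986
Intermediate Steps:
B = 2 (B = -2*(-1) = 2)
n = 9 (n = -1*(-9) = 9)
P(E) = √(9 + E) (P(E) = √(E + 9) = √(9 + E))
(P(B) + 1/(-487))² = (√(9 + 2) + 1/(-487))² = (√11 - 1/487)² = (-1/487 + √11)²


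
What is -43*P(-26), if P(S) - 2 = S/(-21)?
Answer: -2924/21 ≈ -139.24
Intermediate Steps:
P(S) = 2 - S/21 (P(S) = 2 + S/(-21) = 2 + S*(-1/21) = 2 - S/21)
-43*P(-26) = -43*(2 - 1/21*(-26)) = -43*(2 + 26/21) = -43*68/21 = -2924/21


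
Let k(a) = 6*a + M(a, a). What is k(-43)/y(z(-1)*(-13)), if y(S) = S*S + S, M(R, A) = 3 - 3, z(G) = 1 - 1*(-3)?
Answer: -43/442 ≈ -0.097285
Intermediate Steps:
z(G) = 4 (z(G) = 1 + 3 = 4)
M(R, A) = 0
k(a) = 6*a (k(a) = 6*a + 0 = 6*a)
y(S) = S + S² (y(S) = S² + S = S + S²)
k(-43)/y(z(-1)*(-13)) = (6*(-43))/(((4*(-13))*(1 + 4*(-13)))) = -258*(-1/(52*(1 - 52))) = -258/((-52*(-51))) = -258/2652 = -258*1/2652 = -43/442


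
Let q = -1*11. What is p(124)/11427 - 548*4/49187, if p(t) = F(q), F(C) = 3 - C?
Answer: -24359366/562059849 ≈ -0.043339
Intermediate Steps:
q = -11
p(t) = 14 (p(t) = 3 - 1*(-11) = 3 + 11 = 14)
p(124)/11427 - 548*4/49187 = 14/11427 - 548*4/49187 = 14*(1/11427) - 2192*1/49187 = 14/11427 - 2192/49187 = -24359366/562059849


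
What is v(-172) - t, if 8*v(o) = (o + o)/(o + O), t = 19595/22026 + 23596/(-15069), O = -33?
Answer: 20094683849/22680502590 ≈ 0.88599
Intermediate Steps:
t = -74816147/110636598 (t = 19595*(1/22026) + 23596*(-1/15069) = 19595/22026 - 23596/15069 = -74816147/110636598 ≈ -0.67623)
v(o) = o/(4*(-33 + o)) (v(o) = ((o + o)/(o - 33))/8 = ((2*o)/(-33 + o))/8 = (2*o/(-33 + o))/8 = o/(4*(-33 + o)))
v(-172) - t = (1/4)*(-172)/(-33 - 172) - 1*(-74816147/110636598) = (1/4)*(-172)/(-205) + 74816147/110636598 = (1/4)*(-172)*(-1/205) + 74816147/110636598 = 43/205 + 74816147/110636598 = 20094683849/22680502590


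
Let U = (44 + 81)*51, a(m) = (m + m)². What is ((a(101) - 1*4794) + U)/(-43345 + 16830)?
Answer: -8477/5303 ≈ -1.5985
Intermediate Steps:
a(m) = 4*m² (a(m) = (2*m)² = 4*m²)
U = 6375 (U = 125*51 = 6375)
((a(101) - 1*4794) + U)/(-43345 + 16830) = ((4*101² - 1*4794) + 6375)/(-43345 + 16830) = ((4*10201 - 4794) + 6375)/(-26515) = ((40804 - 4794) + 6375)*(-1/26515) = (36010 + 6375)*(-1/26515) = 42385*(-1/26515) = -8477/5303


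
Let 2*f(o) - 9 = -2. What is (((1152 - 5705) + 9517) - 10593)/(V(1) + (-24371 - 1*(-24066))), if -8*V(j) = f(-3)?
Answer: 90064/4887 ≈ 18.429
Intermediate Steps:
f(o) = 7/2 (f(o) = 9/2 + (½)*(-2) = 9/2 - 1 = 7/2)
V(j) = -7/16 (V(j) = -⅛*7/2 = -7/16)
(((1152 - 5705) + 9517) - 10593)/(V(1) + (-24371 - 1*(-24066))) = (((1152 - 5705) + 9517) - 10593)/(-7/16 + (-24371 - 1*(-24066))) = ((-4553 + 9517) - 10593)/(-7/16 + (-24371 + 24066)) = (4964 - 10593)/(-7/16 - 305) = -5629/(-4887/16) = -5629*(-16/4887) = 90064/4887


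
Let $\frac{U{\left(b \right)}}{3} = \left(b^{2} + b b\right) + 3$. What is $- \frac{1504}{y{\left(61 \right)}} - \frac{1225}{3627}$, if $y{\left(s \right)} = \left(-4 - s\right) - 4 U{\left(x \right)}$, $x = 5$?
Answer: $\frac{4596283}{2542527} \approx 1.8078$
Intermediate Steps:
$U{\left(b \right)} = 9 + 6 b^{2}$ ($U{\left(b \right)} = 3 \left(\left(b^{2} + b b\right) + 3\right) = 3 \left(\left(b^{2} + b^{2}\right) + 3\right) = 3 \left(2 b^{2} + 3\right) = 3 \left(3 + 2 b^{2}\right) = 9 + 6 b^{2}$)
$y{\left(s \right)} = -640 - s$ ($y{\left(s \right)} = \left(-4 - s\right) - 4 \left(9 + 6 \cdot 5^{2}\right) = \left(-4 - s\right) - 4 \left(9 + 6 \cdot 25\right) = \left(-4 - s\right) - 4 \left(9 + 150\right) = \left(-4 - s\right) - 636 = -640 - s$)
$- \frac{1504}{y{\left(61 \right)}} - \frac{1225}{3627} = - \frac{1504}{-640 - 61} - \frac{1225}{3627} = - \frac{1504}{-701} - \frac{1225}{3627} = \left(-1504\right) \left(- \frac{1}{701}\right) - \frac{1225}{3627} = \frac{1504}{701} - \frac{1225}{3627} = \frac{4596283}{2542527}$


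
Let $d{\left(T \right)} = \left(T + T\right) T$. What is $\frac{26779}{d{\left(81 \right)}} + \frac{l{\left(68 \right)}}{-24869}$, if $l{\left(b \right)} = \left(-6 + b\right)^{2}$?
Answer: $\frac{615525983}{326331018} \approx 1.8862$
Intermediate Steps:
$d{\left(T \right)} = 2 T^{2}$ ($d{\left(T \right)} = 2 T T = 2 T^{2}$)
$\frac{26779}{d{\left(81 \right)}} + \frac{l{\left(68 \right)}}{-24869} = \frac{26779}{2 \cdot 81^{2}} + \frac{\left(-6 + 68\right)^{2}}{-24869} = \frac{26779}{2 \cdot 6561} + 62^{2} \left(- \frac{1}{24869}\right) = \frac{26779}{13122} + 3844 \left(- \frac{1}{24869}\right) = 26779 \cdot \frac{1}{13122} - \frac{3844}{24869} = \frac{26779}{13122} - \frac{3844}{24869} = \frac{615525983}{326331018}$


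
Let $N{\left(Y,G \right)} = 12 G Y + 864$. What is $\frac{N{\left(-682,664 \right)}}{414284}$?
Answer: $- \frac{1358328}{103571} \approx -13.115$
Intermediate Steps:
$N{\left(Y,G \right)} = 864 + 12 G Y$ ($N{\left(Y,G \right)} = 12 G Y + 864 = 864 + 12 G Y$)
$\frac{N{\left(-682,664 \right)}}{414284} = \frac{864 + 12 \cdot 664 \left(-682\right)}{414284} = \left(864 - 5434176\right) \frac{1}{414284} = \left(-5433312\right) \frac{1}{414284} = - \frac{1358328}{103571}$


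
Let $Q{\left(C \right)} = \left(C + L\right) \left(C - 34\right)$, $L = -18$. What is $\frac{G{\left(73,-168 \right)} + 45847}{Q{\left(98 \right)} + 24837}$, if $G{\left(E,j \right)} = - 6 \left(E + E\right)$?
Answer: $\frac{44971}{29957} \approx 1.5012$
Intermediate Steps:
$G{\left(E,j \right)} = - 12 E$ ($G{\left(E,j \right)} = - 6 \cdot 2 E = - 12 E$)
$Q{\left(C \right)} = \left(-34 + C\right) \left(-18 + C\right)$ ($Q{\left(C \right)} = \left(C - 18\right) \left(C - 34\right) = \left(-18 + C\right) \left(-34 + C\right) = \left(-34 + C\right) \left(-18 + C\right)$)
$\frac{G{\left(73,-168 \right)} + 45847}{Q{\left(98 \right)} + 24837} = \frac{\left(-12\right) 73 + 45847}{\left(612 + 98^{2} - 5096\right) + 24837} = \frac{-876 + 45847}{\left(612 + 9604 - 5096\right) + 24837} = \frac{44971}{5120 + 24837} = \frac{44971}{29957}$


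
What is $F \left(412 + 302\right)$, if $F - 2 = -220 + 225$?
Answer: $4998$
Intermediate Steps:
$F = 7$ ($F = 2 + \left(-220 + 225\right) = 2 + 5 = 7$)
$F \left(412 + 302\right) = 7 \left(412 + 302\right) = 7 \cdot 714 = 4998$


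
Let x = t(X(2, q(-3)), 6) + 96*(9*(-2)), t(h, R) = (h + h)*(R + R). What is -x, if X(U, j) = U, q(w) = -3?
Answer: 1680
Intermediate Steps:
t(h, R) = 4*R*h (t(h, R) = (2*h)*(2*R) = 4*R*h)
x = -1680 (x = 4*6*2 + 96*(9*(-2)) = 48 + 96*(-18) = 48 - 1728 = -1680)
-x = -1*(-1680) = 1680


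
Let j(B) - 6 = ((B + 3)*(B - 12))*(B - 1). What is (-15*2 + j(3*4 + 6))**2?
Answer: 4485924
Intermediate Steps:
j(B) = 6 + (-1 + B)*(-12 + B)*(3 + B) (j(B) = 6 + ((B + 3)*(B - 12))*(B - 1) = 6 + ((3 + B)*(-12 + B))*(-1 + B) = 6 + ((-12 + B)*(3 + B))*(-1 + B) = 6 + (-1 + B)*(-12 + B)*(3 + B))
(-15*2 + j(3*4 + 6))**2 = (-15*2 + (42 + (3*4 + 6)**3 - 27*(3*4 + 6) - 10*(3*4 + 6)**2))**2 = (-30 + (42 + (12 + 6)**3 - 27*(12 + 6) - 10*(12 + 6)**2))**2 = (-30 + (42 + 18**3 - 27*18 - 10*18**2))**2 = (-30 + (42 + 5832 - 486 - 10*324))**2 = (-30 + (42 + 5832 - 486 - 3240))**2 = (-30 + 2148)**2 = 2118**2 = 4485924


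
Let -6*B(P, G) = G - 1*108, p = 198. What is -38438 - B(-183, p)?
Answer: -38423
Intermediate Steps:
B(P, G) = 18 - G/6 (B(P, G) = -(G - 1*108)/6 = -(G - 108)/6 = -(-108 + G)/6 = 18 - G/6)
-38438 - B(-183, p) = -38438 - (18 - 1/6*198) = -38438 - (18 - 33) = -38438 - 1*(-15) = -38438 + 15 = -38423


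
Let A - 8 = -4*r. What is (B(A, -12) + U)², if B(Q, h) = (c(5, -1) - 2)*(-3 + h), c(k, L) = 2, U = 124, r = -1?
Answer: 15376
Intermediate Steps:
A = 12 (A = 8 - 4*(-1) = 8 + 4 = 12)
B(Q, h) = 0 (B(Q, h) = (2 - 2)*(-3 + h) = 0*(-3 + h) = 0)
(B(A, -12) + U)² = (0 + 124)² = 124² = 15376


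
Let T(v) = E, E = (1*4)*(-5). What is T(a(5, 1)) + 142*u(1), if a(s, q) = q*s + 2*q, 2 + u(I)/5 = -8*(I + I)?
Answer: -12800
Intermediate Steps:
u(I) = -10 - 80*I (u(I) = -10 + 5*(-8*(I + I)) = -10 + 5*(-16*I) = -10 - 80*I)
a(s, q) = 2*q + q*s
E = -20 (E = 4*(-5) = -20)
T(v) = -20
T(a(5, 1)) + 142*u(1) = -20 + 142*(-10 - 80*1) = -20 + 142*(-10 - 80) = -20 + 142*(-90) = -20 - 12780 = -12800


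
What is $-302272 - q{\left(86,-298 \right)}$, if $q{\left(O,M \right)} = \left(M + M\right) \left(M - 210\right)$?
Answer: $-605040$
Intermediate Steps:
$q{\left(O,M \right)} = 2 M \left(-210 + M\right)$
$-302272 - q{\left(86,-298 \right)} = -302272 - 2 \left(-298\right) \left(-210 - 298\right) = -302272 - 2 \left(-298\right) \left(-508\right) = -302272 - 302768 = -605040$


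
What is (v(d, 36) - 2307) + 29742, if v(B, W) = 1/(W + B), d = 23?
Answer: 1618666/59 ≈ 27435.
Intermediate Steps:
v(B, W) = 1/(B + W)
(v(d, 36) - 2307) + 29742 = (1/(23 + 36) - 2307) + 29742 = (1/59 - 2307) + 29742 = -136112/59 + 29742 = 1618666/59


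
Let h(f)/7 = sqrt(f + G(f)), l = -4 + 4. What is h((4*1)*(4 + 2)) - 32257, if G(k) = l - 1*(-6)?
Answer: -32257 + 7*sqrt(30) ≈ -32219.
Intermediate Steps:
l = 0
G(k) = 6 (G(k) = 0 - 1*(-6) = 0 + 6 = 6)
h(f) = 7*sqrt(6 + f) (h(f) = 7*sqrt(f + 6) = 7*sqrt(6 + f))
h((4*1)*(4 + 2)) - 32257 = 7*sqrt(6 + (4*1)*(4 + 2)) - 32257 = 7*sqrt(6 + 4*6) - 32257 = 7*sqrt(6 + 24) - 32257 = 7*sqrt(30) - 32257 = -32257 + 7*sqrt(30)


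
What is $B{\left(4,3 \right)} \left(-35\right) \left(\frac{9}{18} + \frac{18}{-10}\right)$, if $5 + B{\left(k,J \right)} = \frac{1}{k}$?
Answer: $- \frac{1729}{8} \approx -216.13$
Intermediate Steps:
$B{\left(k,J \right)} = -5 + \frac{1}{k}$
$B{\left(4,3 \right)} \left(-35\right) \left(\frac{9}{18} + \frac{18}{-10}\right) = \left(-5 + \frac{1}{4}\right) \left(-35\right) \left(\frac{9}{18} + \frac{18}{-10}\right) = \left(-5 + \frac{1}{4}\right) \left(-35\right) \left(9 \cdot \frac{1}{18} + 18 \left(- \frac{1}{10}\right)\right) = \left(- \frac{19}{4}\right) \left(-35\right) \left(\frac{1}{2} - \frac{9}{5}\right) = \frac{665}{4} \left(- \frac{13}{10}\right) = - \frac{1729}{8}$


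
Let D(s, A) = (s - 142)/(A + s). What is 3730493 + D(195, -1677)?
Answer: 5528590573/1482 ≈ 3.7305e+6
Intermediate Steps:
D(s, A) = (-142 + s)/(A + s)
3730493 + D(195, -1677) = 3730493 + (-142 + 195)/(-1677 + 195) = 3730493 + 53/(-1482) = 3730493 - 1/1482*53 = 3730493 - 53/1482 = 5528590573/1482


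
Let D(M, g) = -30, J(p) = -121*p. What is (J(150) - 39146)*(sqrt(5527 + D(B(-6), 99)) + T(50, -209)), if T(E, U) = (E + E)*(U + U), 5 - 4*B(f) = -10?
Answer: 2394972800 - 57296*sqrt(5497) ≈ 2.3907e+9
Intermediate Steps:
B(f) = 15/4 (B(f) = 5/4 - 1/4*(-10) = 5/4 + 5/2 = 15/4)
T(E, U) = 4*E*U (T(E, U) = (2*E)*(2*U) = 4*E*U)
(J(150) - 39146)*(sqrt(5527 + D(B(-6), 99)) + T(50, -209)) = (-121*150 - 39146)*(sqrt(5527 - 30) + 4*50*(-209)) = (-18150 - 39146)*(sqrt(5497) - 41800) = -57296*(-41800 + sqrt(5497)) = 2394972800 - 57296*sqrt(5497)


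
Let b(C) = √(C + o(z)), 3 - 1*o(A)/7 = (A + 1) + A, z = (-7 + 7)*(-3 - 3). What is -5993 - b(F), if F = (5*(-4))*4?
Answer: -5993 - I*√66 ≈ -5993.0 - 8.124*I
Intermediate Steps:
F = -80 (F = -20*4 = -80)
z = 0 (z = 0*(-6) = 0)
o(A) = 14 - 14*A (o(A) = 21 - 7*((A + 1) + A) = 21 - 7*((1 + A) + A) = 21 - 7*(1 + 2*A) = 21 + (-7 - 14*A) = 14 - 14*A)
b(C) = √(14 + C) (b(C) = √(C + (14 - 14*0)) = √(C + (14 + 0)) = √(C + 14) = √(14 + C))
-5993 - b(F) = -5993 - √(14 - 80) = -5993 - √(-66) = -5993 - I*√66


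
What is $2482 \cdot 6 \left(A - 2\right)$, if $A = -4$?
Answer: $-89352$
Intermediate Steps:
$2482 \cdot 6 \left(A - 2\right) = 2482 \cdot 6 \left(-4 - 2\right) = 2482 \cdot 6 \left(-6\right) = 2482 \left(-36\right) = -89352$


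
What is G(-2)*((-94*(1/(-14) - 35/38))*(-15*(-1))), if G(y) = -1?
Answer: -186120/133 ≈ -1399.4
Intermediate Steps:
G(-2)*((-94*(1/(-14) - 35/38))*(-15*(-1))) = -(-94*(1/(-14) - 35/38))*(-15*(-1)) = -(-94*(1*(-1/14) - 35*1/38))*15 = -(-94*(-1/14 - 35/38))*15 = -(-94*(-132/133))*15 = -12408*15/133 = -1*186120/133 = -186120/133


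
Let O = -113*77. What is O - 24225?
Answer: -32926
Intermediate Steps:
O = -8701
O - 24225 = -8701 - 24225 = -32926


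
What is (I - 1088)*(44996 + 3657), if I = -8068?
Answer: -445466868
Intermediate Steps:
(I - 1088)*(44996 + 3657) = (-8068 - 1088)*(44996 + 3657) = -9156*48653 = -445466868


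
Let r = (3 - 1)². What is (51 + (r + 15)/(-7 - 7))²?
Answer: 483025/196 ≈ 2464.4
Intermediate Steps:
r = 4 (r = 2² = 4)
(51 + (r + 15)/(-7 - 7))² = (51 + (4 + 15)/(-7 - 7))² = (51 + 19/(-14))² = (51 + 19*(-1/14))² = (51 - 19/14)² = (695/14)² = 483025/196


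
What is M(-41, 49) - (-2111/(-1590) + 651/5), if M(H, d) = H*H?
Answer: 2463661/1590 ≈ 1549.5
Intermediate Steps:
M(H, d) = H²
M(-41, 49) - (-2111/(-1590) + 651/5) = (-41)² - (-2111/(-1590) + 651/5) = 1681 - (-2111*(-1/1590) + 651*(⅕)) = 1681 - (2111/1590 + 651/5) = 1681 - 1*209129/1590 = 1681 - 209129/1590 = 2463661/1590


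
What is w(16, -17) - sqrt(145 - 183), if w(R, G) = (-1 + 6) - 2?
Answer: 3 - I*sqrt(38) ≈ 3.0 - 6.1644*I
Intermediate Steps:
w(R, G) = 3 (w(R, G) = 5 - 2 = 3)
w(16, -17) - sqrt(145 - 183) = 3 - sqrt(145 - 183) = 3 - sqrt(-38) = 3 - I*sqrt(38)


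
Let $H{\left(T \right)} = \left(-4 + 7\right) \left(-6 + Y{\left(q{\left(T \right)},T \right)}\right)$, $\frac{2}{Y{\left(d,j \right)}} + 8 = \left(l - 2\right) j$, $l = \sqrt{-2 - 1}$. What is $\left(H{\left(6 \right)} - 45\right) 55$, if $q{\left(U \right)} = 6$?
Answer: $- \frac{441705}{127} - \frac{495 i \sqrt{3}}{127} \approx -3478.0 - 6.7509 i$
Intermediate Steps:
$l = i \sqrt{3}$ ($l = \sqrt{-3} = i \sqrt{3} \approx 1.732 i$)
$Y{\left(d,j \right)} = \frac{2}{-8 + j \left(-2 + i \sqrt{3}\right)}$ ($Y{\left(d,j \right)} = \frac{2}{-8 + \left(i \sqrt{3} - 2\right) j} = \frac{2}{-8 + \left(-2 + i \sqrt{3}\right) j} = \frac{2}{-8 + j \left(-2 + i \sqrt{3}\right)}$)
$H{\left(T \right)} = -18 - \frac{6}{8 + 2 T - i T \sqrt{3}}$ ($H{\left(T \right)} = \left(-4 + 7\right) \left(-6 - \frac{2}{8 + 2 T - i T \sqrt{3}}\right) = 3 \left(-6 - \frac{2}{8 + 2 T - i T \sqrt{3}}\right) = -18 - \frac{6}{8 + 2 T - i T \sqrt{3}}$)
$\left(H{\left(6 \right)} - 45\right) 55 = \left(\frac{6 \left(-25 - 36 + 3 i 6 \sqrt{3}\right)}{8 + 2 \cdot 6 - i 6 \sqrt{3}} - 45\right) 55 = \left(\frac{6 \left(-25 - 36 + 18 i \sqrt{3}\right)}{8 + 12 - 6 i \sqrt{3}} - 45\right) 55 = \left(\frac{6 \left(-61 + 18 i \sqrt{3}\right)}{20 - 6 i \sqrt{3}} - 45\right) 55 = \left(-45 + \frac{6 \left(-61 + 18 i \sqrt{3}\right)}{20 - 6 i \sqrt{3}}\right) 55 = -2475 + \frac{330 \left(-61 + 18 i \sqrt{3}\right)}{20 - 6 i \sqrt{3}}$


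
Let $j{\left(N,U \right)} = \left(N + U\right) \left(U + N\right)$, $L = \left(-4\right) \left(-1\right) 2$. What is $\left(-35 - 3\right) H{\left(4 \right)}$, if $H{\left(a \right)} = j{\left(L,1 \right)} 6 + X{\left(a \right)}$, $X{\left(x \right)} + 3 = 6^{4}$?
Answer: $-67602$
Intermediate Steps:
$X{\left(x \right)} = 1293$ ($X{\left(x \right)} = -3 + 6^{4} = -3 + 1296 = 1293$)
$L = 8$ ($L = 4 \cdot 2 = 8$)
$j{\left(N,U \right)} = \left(N + U\right)^{2}$ ($j{\left(N,U \right)} = \left(N + U\right) \left(N + U\right) = \left(N + U\right)^{2}$)
$H{\left(a \right)} = 1779$ ($H{\left(a \right)} = \left(8 + 1\right)^{2} \cdot 6 + 1293 = 9^{2} \cdot 6 + 1293 = 81 \cdot 6 + 1293 = 486 + 1293 = 1779$)
$\left(-35 - 3\right) H{\left(4 \right)} = \left(-35 - 3\right) 1779 = \left(-38\right) 1779 = -67602$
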